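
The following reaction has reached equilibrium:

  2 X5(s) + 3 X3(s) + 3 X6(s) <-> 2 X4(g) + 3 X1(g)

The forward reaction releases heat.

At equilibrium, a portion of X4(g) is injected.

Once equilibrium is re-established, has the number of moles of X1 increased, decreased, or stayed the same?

decreases

Adding X4 (g), a product, drives the reaction to the left.
The net shift is to the left. X1 is a product, so its amount decreases.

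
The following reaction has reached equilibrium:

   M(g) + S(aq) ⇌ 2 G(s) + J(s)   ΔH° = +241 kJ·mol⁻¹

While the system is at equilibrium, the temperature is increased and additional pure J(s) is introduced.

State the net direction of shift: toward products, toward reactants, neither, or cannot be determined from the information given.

The forward reaction is endothermic. Raising T favours the endothermic direction — shift to the right.
J is a pure solid; its activity is 1 regardless of amount, so Q is unaffected — no shift from this change.
Only the nonzero effect(s) matter; the net shift is to the right.

right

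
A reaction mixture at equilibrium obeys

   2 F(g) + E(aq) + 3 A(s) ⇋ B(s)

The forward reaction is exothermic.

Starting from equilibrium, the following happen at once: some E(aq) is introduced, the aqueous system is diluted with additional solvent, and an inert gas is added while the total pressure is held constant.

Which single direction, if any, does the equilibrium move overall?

Adding E (aq), a reactant, drives the reaction to the right.
Dilution lowers every aqueous concentration by the same factor. Δn_aq = 0 − 1 = -1, so the system shifts toward the side with more dissolved moles — to the left.
Adding inert gas at constant total pressure expands the volume and lowers every reacting partial pressure. With Δn_gas = 0 − 2 = -2, Q moves away from K toward the side with fewer gas moles, so the system shifts toward the side with more gas moles — to the left.
The individual effects push in opposite directions; without quantitative information the net direction cannot be determined.

cannot be determined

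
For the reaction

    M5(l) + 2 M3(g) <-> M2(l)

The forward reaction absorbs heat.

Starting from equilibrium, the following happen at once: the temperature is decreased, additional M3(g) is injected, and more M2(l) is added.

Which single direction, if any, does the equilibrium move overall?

cannot be determined

The forward reaction is endothermic. Lowering T favours the exothermic direction — shift to the left.
Adding M3 (g), a reactant, drives the reaction to the right.
M2 is a pure liquid; its activity is 1 regardless of amount, so Q is unaffected — no shift from this change.
The individual effects push in opposite directions; without quantitative information the net direction cannot be determined.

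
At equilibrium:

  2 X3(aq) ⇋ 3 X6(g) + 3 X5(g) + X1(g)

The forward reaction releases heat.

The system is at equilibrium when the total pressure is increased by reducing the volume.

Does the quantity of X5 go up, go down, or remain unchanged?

Gas moles: reactants 0, products 7 (Δn_gas = +7). Compression shifts the system toward the side with fewer moles of gas — to the left.
The net shift is to the left. X5 is a product, so its amount decreases.

decreases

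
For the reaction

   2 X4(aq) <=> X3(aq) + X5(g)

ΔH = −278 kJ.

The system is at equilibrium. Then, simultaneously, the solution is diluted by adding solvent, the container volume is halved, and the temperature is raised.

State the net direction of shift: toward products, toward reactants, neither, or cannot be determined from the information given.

left

Dilution lowers every aqueous concentration by the same factor. Δn_aq = 1 − 2 = -1, so the system shifts toward the side with more dissolved moles — to the left.
Gas moles: reactants 0, products 1 (Δn_gas = +1). Compression shifts the system toward the side with fewer moles of gas — to the left.
The forward reaction is exothermic. Raising T favours the endothermic direction — shift to the left.
All effects act in the same direction — net shift to the left.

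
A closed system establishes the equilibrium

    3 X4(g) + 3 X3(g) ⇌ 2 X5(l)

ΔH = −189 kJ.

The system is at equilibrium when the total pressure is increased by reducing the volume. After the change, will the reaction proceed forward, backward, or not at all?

Gas moles: reactants 6, products 0 (Δn_gas = -6). Compression shifts the system toward the side with fewer moles of gas — to the right.

right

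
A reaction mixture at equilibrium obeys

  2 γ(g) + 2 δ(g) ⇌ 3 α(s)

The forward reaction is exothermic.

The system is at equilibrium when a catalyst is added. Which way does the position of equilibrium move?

A catalyst speeds both forward and reverse rates equally; it changes neither Q nor K — no shift from this change.

no shift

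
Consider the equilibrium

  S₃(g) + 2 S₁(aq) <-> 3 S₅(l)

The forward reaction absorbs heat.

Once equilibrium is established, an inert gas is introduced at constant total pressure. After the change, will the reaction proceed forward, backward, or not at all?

left

Adding inert gas at constant total pressure expands the volume and lowers every reacting partial pressure. With Δn_gas = 0 − 1 = -1, Q moves away from K toward the side with fewer gas moles, so the system shifts toward the side with more gas moles — to the left.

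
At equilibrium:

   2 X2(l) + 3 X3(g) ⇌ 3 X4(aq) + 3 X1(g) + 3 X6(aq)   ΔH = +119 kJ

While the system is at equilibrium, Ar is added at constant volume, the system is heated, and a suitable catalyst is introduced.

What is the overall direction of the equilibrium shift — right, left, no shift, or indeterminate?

At constant volume, adding an inert gas leaves every reacting species' partial pressure unchanged, so Q is unchanged — no shift from this change.
The forward reaction is endothermic. Raising T favours the endothermic direction — shift to the right.
A catalyst speeds both forward and reverse rates equally; it changes neither Q nor K — no shift from this change.
Only the nonzero effect(s) matter; the net shift is to the right.

right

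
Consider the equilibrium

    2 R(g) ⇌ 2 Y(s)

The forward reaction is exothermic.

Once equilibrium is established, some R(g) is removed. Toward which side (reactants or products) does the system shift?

Removing R (g), a reactant, drives the reaction to the left.

left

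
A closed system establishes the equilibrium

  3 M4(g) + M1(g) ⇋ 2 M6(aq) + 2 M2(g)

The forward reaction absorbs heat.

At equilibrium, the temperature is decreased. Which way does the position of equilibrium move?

The forward reaction is endothermic. Lowering T favours the exothermic direction — shift to the left.

left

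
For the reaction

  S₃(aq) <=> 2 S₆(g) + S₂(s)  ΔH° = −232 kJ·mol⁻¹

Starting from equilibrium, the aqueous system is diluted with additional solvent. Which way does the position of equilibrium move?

left

Dilution lowers every aqueous concentration by the same factor. Δn_aq = 0 − 1 = -1, so the system shifts toward the side with more dissolved moles — to the left.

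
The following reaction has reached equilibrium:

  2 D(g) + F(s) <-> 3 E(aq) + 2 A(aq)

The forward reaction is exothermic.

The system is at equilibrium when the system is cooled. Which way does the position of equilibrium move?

The forward reaction is exothermic. Lowering T favours the exothermic direction — shift to the right.

right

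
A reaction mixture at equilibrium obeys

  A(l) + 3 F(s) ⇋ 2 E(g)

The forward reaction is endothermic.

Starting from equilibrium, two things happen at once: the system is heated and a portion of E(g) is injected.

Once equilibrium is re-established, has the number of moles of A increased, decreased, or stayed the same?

The forward reaction is endothermic. Raising T favours the endothermic direction — shift to the right.
Adding E (g), a product, drives the reaction to the left.
The two effects oppose each other, so the net shift — and hence the change in A — cannot be determined from the given information.

cannot be determined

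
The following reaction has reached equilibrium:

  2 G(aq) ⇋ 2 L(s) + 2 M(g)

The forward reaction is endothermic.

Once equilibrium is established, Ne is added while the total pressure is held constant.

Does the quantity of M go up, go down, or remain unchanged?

increases

Adding inert gas at constant total pressure expands the volume and lowers every reacting partial pressure. With Δn_gas = 2 − 0 = +2, Q moves away from K toward the side with fewer gas moles, so the system shifts toward the side with more gas moles — to the right.
The net shift is to the right. M is a product, so its amount increases.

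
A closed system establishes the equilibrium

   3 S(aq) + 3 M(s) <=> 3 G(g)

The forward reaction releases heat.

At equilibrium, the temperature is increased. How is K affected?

decreases

K depends on temperature via the van 't Hoff relation. The forward reaction is exothermic, so raising T decreases K.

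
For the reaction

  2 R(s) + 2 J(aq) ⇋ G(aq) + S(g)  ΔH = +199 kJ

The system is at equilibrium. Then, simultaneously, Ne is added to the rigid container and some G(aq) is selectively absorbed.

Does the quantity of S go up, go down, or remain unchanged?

At constant volume, adding an inert gas leaves every reacting species' partial pressure unchanged, so Q is unchanged — no shift from this change.
Removing G (aq), a product, drives the reaction to the right.
The net shift is to the right. S is a product, so its amount increases.

increases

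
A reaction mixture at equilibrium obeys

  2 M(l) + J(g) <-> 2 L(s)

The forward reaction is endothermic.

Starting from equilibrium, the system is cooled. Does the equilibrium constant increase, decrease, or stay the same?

decreases

K depends on temperature via the van 't Hoff relation. The forward reaction is endothermic, so lowering T decreases K.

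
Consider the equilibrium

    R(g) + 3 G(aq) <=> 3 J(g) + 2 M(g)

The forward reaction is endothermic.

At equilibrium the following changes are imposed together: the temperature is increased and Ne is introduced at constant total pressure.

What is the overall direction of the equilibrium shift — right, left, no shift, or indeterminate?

right

The forward reaction is endothermic. Raising T favours the endothermic direction — shift to the right.
Adding inert gas at constant total pressure expands the volume and lowers every reacting partial pressure. With Δn_gas = 5 − 1 = +4, Q moves away from K toward the side with fewer gas moles, so the system shifts toward the side with more gas moles — to the right.
All effects act in the same direction — net shift to the right.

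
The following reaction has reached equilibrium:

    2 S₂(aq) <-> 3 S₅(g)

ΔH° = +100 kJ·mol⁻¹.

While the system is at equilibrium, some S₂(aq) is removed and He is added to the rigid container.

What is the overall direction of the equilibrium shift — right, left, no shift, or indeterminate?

Removing S₂ (aq), a reactant, drives the reaction to the left.
At constant volume, adding an inert gas leaves every reacting species' partial pressure unchanged, so Q is unchanged — no shift from this change.
Only the nonzero effect(s) matter; the net shift is to the left.

left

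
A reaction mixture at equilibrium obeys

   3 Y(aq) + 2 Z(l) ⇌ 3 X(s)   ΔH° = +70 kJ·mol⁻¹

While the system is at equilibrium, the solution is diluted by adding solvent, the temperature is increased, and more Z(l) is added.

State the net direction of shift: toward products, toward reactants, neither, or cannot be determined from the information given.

Dilution lowers every aqueous concentration by the same factor. Δn_aq = 0 − 3 = -3, so the system shifts toward the side with more dissolved moles — to the left.
The forward reaction is endothermic. Raising T favours the endothermic direction — shift to the right.
Z is a pure liquid; its activity is 1 regardless of amount, so Q is unaffected — no shift from this change.
The individual effects push in opposite directions; without quantitative information the net direction cannot be determined.

cannot be determined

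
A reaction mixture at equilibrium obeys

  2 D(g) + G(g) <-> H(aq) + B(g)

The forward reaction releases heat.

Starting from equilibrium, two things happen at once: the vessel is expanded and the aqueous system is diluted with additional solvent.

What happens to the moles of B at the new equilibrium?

cannot be determined

Gas moles: reactants 3, products 1 (Δn_gas = -2). Expansion shifts the system toward the side with more moles of gas — to the left.
Dilution lowers every aqueous concentration by the same factor. Δn_aq = 1 − 0 = +1, so the system shifts toward the side with more dissolved moles — to the right.
The two effects oppose each other, so the net shift — and hence the change in B — cannot be determined from the given information.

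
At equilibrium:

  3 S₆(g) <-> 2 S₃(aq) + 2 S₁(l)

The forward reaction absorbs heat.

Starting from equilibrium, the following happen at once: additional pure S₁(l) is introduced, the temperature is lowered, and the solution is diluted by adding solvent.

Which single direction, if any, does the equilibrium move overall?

S₁ is a pure liquid; its activity is 1 regardless of amount, so Q is unaffected — no shift from this change.
The forward reaction is endothermic. Lowering T favours the exothermic direction — shift to the left.
Dilution lowers every aqueous concentration by the same factor. Δn_aq = 2 − 0 = +2, so the system shifts toward the side with more dissolved moles — to the right.
The individual effects push in opposite directions; without quantitative information the net direction cannot be determined.

cannot be determined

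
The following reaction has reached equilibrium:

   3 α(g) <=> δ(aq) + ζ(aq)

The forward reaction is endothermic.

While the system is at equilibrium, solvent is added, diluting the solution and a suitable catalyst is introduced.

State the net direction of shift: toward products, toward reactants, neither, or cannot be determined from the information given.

right

Dilution lowers every aqueous concentration by the same factor. Δn_aq = 2 − 0 = +2, so the system shifts toward the side with more dissolved moles — to the right.
A catalyst speeds both forward and reverse rates equally; it changes neither Q nor K — no shift from this change.
Only the nonzero effect(s) matter; the net shift is to the right.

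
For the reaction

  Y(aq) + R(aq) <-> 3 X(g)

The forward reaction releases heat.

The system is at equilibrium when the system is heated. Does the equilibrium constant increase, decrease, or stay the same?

decreases

K depends on temperature via the van 't Hoff relation. The forward reaction is exothermic, so raising T decreases K.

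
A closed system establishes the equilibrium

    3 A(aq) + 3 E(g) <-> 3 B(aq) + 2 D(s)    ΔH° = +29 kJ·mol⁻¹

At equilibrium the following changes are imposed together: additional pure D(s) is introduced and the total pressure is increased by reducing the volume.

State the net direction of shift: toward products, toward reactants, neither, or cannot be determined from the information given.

D is a pure solid; its activity is 1 regardless of amount, so Q is unaffected — no shift from this change.
Gas moles: reactants 3, products 0 (Δn_gas = -3). Compression shifts the system toward the side with fewer moles of gas — to the right.
Only the nonzero effect(s) matter; the net shift is to the right.

right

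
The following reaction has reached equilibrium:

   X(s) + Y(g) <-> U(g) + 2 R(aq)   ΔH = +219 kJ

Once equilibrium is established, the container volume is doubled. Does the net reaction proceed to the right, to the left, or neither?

no shift

Gas moles: reactants 1, products 1. Δn_gas = 0, so a volume change leaves Q equal to K — no shift from this change.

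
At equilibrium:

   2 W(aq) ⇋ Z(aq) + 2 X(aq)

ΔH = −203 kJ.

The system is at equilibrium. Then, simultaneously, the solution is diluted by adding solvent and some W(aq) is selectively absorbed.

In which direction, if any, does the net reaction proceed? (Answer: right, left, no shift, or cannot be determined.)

Dilution lowers every aqueous concentration by the same factor. Δn_aq = 3 − 2 = +1, so the system shifts toward the side with more dissolved moles — to the right.
Removing W (aq), a reactant, drives the reaction to the left.
The individual effects push in opposite directions; without quantitative information the net direction cannot be determined.

cannot be determined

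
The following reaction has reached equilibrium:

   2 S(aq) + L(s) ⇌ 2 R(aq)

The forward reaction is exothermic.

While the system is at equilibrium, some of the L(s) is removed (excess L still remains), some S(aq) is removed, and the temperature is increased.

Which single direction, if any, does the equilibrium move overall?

left

L is a pure solid; its activity is 1 regardless of amount, so Q is unaffected — no shift from this change.
Removing S (aq), a reactant, drives the reaction to the left.
The forward reaction is exothermic. Raising T favours the endothermic direction — shift to the left.
Only the nonzero effect(s) matter; the net shift is to the left.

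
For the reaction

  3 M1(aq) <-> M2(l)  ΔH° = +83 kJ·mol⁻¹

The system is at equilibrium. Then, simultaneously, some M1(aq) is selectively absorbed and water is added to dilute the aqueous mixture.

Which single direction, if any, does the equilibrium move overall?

Removing M1 (aq), a reactant, drives the reaction to the left.
Dilution lowers every aqueous concentration by the same factor. Δn_aq = 0 − 3 = -3, so the system shifts toward the side with more dissolved moles — to the left.
All effects act in the same direction — net shift to the left.

left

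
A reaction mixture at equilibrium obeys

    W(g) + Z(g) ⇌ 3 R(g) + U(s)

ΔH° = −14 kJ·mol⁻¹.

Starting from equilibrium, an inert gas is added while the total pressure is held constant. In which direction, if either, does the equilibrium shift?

Adding inert gas at constant total pressure expands the volume and lowers every reacting partial pressure. With Δn_gas = 3 − 2 = +1, Q moves away from K toward the side with fewer gas moles, so the system shifts toward the side with more gas moles — to the right.

right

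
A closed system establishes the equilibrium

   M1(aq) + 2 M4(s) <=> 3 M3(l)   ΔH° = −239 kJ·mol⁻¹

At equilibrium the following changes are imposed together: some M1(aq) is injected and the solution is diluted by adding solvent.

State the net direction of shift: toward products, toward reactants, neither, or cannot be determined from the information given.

Adding M1 (aq), a reactant, drives the reaction to the right.
Dilution lowers every aqueous concentration by the same factor. Δn_aq = 0 − 1 = -1, so the system shifts toward the side with more dissolved moles — to the left.
The individual effects push in opposite directions; without quantitative information the net direction cannot be determined.

cannot be determined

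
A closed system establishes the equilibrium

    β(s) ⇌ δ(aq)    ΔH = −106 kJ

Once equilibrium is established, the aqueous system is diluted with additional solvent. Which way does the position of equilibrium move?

Dilution lowers every aqueous concentration by the same factor. Δn_aq = 1 − 0 = +1, so the system shifts toward the side with more dissolved moles — to the right.

right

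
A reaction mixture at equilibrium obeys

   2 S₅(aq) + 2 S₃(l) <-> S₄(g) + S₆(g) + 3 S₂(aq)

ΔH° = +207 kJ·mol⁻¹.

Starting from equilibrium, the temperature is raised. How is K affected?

K depends on temperature via the van 't Hoff relation. The forward reaction is endothermic, so raising T increases K.

increases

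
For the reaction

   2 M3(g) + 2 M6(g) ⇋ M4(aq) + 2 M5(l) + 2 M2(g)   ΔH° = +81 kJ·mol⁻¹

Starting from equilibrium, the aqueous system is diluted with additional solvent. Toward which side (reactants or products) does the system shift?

right

Dilution lowers every aqueous concentration by the same factor. Δn_aq = 1 − 0 = +1, so the system shifts toward the side with more dissolved moles — to the right.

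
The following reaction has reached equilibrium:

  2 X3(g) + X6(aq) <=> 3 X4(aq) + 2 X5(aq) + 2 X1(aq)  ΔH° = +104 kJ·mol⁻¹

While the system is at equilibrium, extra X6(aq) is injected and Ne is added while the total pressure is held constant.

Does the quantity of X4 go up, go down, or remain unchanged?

cannot be determined

Adding X6 (aq), a reactant, drives the reaction to the right.
Adding inert gas at constant total pressure expands the volume and lowers every reacting partial pressure. With Δn_gas = 0 − 2 = -2, Q moves away from K toward the side with fewer gas moles, so the system shifts toward the side with more gas moles — to the left.
The two effects oppose each other, so the net shift — and hence the change in X4 — cannot be determined from the given information.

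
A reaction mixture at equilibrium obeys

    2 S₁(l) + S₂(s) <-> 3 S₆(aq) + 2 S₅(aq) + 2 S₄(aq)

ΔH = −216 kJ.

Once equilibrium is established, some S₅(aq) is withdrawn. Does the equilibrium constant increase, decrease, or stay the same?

The equilibrium constant depends only on temperature. This perturbation may move the position of equilibrium, but since T is unchanged, K itself is unchanged.

unchanged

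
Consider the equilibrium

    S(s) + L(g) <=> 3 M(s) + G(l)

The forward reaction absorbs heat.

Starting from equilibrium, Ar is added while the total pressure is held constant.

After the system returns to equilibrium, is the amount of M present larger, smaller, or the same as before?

decreases

Adding inert gas at constant total pressure expands the volume and lowers every reacting partial pressure. With Δn_gas = 0 − 1 = -1, Q moves away from K toward the side with fewer gas moles, so the system shifts toward the side with more gas moles — to the left.
The net shift is to the left. M is a product, so its amount decreases.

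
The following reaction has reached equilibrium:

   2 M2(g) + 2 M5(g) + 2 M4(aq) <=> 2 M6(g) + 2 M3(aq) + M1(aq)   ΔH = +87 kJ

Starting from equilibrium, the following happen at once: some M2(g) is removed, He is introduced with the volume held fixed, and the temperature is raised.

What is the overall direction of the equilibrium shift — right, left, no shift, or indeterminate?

cannot be determined

Removing M2 (g), a reactant, drives the reaction to the left.
At constant volume, adding an inert gas leaves every reacting species' partial pressure unchanged, so Q is unchanged — no shift from this change.
The forward reaction is endothermic. Raising T favours the endothermic direction — shift to the right.
The individual effects push in opposite directions; without quantitative information the net direction cannot be determined.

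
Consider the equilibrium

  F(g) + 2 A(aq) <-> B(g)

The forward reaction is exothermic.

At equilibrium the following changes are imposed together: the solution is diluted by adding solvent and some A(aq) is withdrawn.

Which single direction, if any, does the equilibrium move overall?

Dilution lowers every aqueous concentration by the same factor. Δn_aq = 0 − 2 = -2, so the system shifts toward the side with more dissolved moles — to the left.
Removing A (aq), a reactant, drives the reaction to the left.
All effects act in the same direction — net shift to the left.

left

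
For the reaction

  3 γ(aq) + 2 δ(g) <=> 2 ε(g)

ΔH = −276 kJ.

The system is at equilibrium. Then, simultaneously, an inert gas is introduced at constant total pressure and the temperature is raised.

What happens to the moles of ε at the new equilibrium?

Adding inert gas at constant total pressure expands the volume, scaling every reacting partial pressure by the same factor. Δn_gas = 2 − 2 = 0, so Q is unchanged — no shift.
The forward reaction is exothermic. Raising T favours the endothermic direction — shift to the left.
The net shift is to the left. ε is a product, so its amount decreases.

decreases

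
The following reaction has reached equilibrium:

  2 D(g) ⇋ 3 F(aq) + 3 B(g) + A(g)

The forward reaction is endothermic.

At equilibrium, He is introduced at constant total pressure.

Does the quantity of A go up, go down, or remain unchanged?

Adding inert gas at constant total pressure expands the volume and lowers every reacting partial pressure. With Δn_gas = 4 − 2 = +2, Q moves away from K toward the side with fewer gas moles, so the system shifts toward the side with more gas moles — to the right.
The net shift is to the right. A is a product, so its amount increases.

increases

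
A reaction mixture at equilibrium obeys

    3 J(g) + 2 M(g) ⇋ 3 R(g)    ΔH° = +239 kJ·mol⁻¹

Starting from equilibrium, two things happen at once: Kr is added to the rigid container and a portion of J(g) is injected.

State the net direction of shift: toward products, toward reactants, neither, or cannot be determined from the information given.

At constant volume, adding an inert gas leaves every reacting species' partial pressure unchanged, so Q is unchanged — no shift from this change.
Adding J (g), a reactant, drives the reaction to the right.
Only the nonzero effect(s) matter; the net shift is to the right.

right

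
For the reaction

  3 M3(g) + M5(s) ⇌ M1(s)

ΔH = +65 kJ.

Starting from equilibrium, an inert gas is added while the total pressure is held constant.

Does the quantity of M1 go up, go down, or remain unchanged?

Adding inert gas at constant total pressure expands the volume and lowers every reacting partial pressure. With Δn_gas = 0 − 3 = -3, Q moves away from K toward the side with fewer gas moles, so the system shifts toward the side with more gas moles — to the left.
The net shift is to the left. M1 is a product, so its amount decreases.

decreases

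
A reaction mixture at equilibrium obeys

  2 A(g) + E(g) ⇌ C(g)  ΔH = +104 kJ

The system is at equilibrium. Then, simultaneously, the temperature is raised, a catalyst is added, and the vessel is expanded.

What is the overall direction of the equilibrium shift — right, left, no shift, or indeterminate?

cannot be determined

The forward reaction is endothermic. Raising T favours the endothermic direction — shift to the right.
A catalyst speeds both forward and reverse rates equally; it changes neither Q nor K — no shift from this change.
Gas moles: reactants 3, products 1 (Δn_gas = -2). Expansion shifts the system toward the side with more moles of gas — to the left.
The individual effects push in opposite directions; without quantitative information the net direction cannot be determined.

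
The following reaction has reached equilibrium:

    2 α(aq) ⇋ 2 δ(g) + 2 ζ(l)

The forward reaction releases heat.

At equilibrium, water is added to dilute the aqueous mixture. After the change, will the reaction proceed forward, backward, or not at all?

left

Dilution lowers every aqueous concentration by the same factor. Δn_aq = 0 − 2 = -2, so the system shifts toward the side with more dissolved moles — to the left.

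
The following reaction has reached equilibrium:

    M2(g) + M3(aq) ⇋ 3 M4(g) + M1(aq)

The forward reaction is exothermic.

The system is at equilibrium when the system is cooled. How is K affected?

K depends on temperature via the van 't Hoff relation. The forward reaction is exothermic, so lowering T increases K.

increases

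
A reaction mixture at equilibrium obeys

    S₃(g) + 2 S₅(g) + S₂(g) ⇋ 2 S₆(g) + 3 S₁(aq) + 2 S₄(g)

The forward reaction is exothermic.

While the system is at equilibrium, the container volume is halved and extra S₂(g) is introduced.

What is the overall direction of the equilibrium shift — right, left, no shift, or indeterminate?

right

Gas moles: reactants 4, products 4. Δn_gas = 0, so a volume change leaves Q equal to K — no shift from this change.
Adding S₂ (g), a reactant, drives the reaction to the right.
Only the nonzero effect(s) matter; the net shift is to the right.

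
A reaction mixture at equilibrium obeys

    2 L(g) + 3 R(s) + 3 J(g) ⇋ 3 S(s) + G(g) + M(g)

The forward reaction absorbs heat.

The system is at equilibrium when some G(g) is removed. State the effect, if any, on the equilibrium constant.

The equilibrium constant depends only on temperature. This perturbation may move the position of equilibrium, but since T is unchanged, K itself is unchanged.

unchanged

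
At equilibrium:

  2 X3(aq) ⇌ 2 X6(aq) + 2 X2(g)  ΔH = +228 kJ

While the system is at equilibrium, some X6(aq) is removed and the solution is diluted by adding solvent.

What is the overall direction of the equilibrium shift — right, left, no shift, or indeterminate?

right

Removing X6 (aq), a product, drives the reaction to the right.
Dilution scales every aqueous concentration by the same factor. Δn_aq = 2 − 2 = 0, so Q is unchanged — no shift.
Only the nonzero effect(s) matter; the net shift is to the right.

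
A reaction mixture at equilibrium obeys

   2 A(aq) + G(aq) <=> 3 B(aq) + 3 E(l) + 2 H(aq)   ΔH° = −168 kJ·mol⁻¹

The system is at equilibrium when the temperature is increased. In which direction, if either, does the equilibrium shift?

The forward reaction is exothermic. Raising T favours the endothermic direction — shift to the left.

left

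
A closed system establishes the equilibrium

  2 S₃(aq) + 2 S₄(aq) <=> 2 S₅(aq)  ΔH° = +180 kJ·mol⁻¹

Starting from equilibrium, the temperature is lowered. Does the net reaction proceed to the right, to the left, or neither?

The forward reaction is endothermic. Lowering T favours the exothermic direction — shift to the left.

left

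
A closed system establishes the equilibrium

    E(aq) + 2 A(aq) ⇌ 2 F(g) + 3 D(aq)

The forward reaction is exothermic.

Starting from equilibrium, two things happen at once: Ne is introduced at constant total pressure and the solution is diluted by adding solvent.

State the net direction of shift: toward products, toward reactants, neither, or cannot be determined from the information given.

right

Adding inert gas at constant total pressure expands the volume and lowers every reacting partial pressure. With Δn_gas = 2 − 0 = +2, Q moves away from K toward the side with fewer gas moles, so the system shifts toward the side with more gas moles — to the right.
Dilution scales every aqueous concentration by the same factor. Δn_aq = 3 − 3 = 0, so Q is unchanged — no shift.
Only the nonzero effect(s) matter; the net shift is to the right.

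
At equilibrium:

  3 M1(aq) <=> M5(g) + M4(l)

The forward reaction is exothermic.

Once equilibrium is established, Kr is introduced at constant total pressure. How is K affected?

The equilibrium constant depends only on temperature. This perturbation may move the position of equilibrium, but since T is unchanged, K itself is unchanged.

unchanged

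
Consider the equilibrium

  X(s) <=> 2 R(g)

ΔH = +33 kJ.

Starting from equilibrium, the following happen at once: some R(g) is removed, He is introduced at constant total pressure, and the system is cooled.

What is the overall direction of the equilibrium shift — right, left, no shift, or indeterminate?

Removing R (g), a product, drives the reaction to the right.
Adding inert gas at constant total pressure expands the volume and lowers every reacting partial pressure. With Δn_gas = 2 − 0 = +2, Q moves away from K toward the side with fewer gas moles, so the system shifts toward the side with more gas moles — to the right.
The forward reaction is endothermic. Lowering T favours the exothermic direction — shift to the left.
The individual effects push in opposite directions; without quantitative information the net direction cannot be determined.

cannot be determined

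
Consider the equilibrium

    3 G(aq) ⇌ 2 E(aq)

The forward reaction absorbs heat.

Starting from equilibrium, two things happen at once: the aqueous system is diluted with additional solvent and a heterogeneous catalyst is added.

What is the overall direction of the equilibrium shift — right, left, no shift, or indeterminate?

Dilution lowers every aqueous concentration by the same factor. Δn_aq = 2 − 3 = -1, so the system shifts toward the side with more dissolved moles — to the left.
A catalyst speeds both forward and reverse rates equally; it changes neither Q nor K — no shift from this change.
Only the nonzero effect(s) matter; the net shift is to the left.

left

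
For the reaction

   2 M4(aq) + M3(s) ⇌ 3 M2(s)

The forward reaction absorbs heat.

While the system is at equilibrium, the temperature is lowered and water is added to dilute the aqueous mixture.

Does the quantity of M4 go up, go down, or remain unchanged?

The forward reaction is endothermic. Lowering T favours the exothermic direction — shift to the left.
Dilution lowers every aqueous concentration by the same factor. Δn_aq = 0 − 2 = -2, so the system shifts toward the side with more dissolved moles — to the left.
The net shift is to the left. M4 is a reactant, so its amount increases.

increases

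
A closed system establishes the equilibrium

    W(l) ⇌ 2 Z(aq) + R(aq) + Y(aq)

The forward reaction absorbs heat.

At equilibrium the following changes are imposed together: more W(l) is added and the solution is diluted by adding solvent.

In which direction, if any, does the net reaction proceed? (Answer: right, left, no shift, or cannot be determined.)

right

W is a pure liquid; its activity is 1 regardless of amount, so Q is unaffected — no shift from this change.
Dilution lowers every aqueous concentration by the same factor. Δn_aq = 4 − 0 = +4, so the system shifts toward the side with more dissolved moles — to the right.
Only the nonzero effect(s) matter; the net shift is to the right.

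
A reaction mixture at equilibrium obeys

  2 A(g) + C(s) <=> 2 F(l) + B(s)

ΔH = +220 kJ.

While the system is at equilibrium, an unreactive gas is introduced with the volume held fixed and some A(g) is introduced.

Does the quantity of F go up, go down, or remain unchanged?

increases

At constant volume, adding an inert gas leaves every reacting species' partial pressure unchanged, so Q is unchanged — no shift from this change.
Adding A (g), a reactant, drives the reaction to the right.
The net shift is to the right. F is a product, so its amount increases.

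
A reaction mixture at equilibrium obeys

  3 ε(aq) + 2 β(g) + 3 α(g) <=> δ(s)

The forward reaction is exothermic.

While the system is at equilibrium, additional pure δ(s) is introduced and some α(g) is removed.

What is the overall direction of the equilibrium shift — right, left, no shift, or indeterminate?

left

δ is a pure solid; its activity is 1 regardless of amount, so Q is unaffected — no shift from this change.
Removing α (g), a reactant, drives the reaction to the left.
Only the nonzero effect(s) matter; the net shift is to the left.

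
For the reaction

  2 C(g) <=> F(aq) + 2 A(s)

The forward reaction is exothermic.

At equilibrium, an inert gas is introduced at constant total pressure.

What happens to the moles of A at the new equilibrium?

decreases

Adding inert gas at constant total pressure expands the volume and lowers every reacting partial pressure. With Δn_gas = 0 − 2 = -2, Q moves away from K toward the side with fewer gas moles, so the system shifts toward the side with more gas moles — to the left.
The net shift is to the left. A is a product, so its amount decreases.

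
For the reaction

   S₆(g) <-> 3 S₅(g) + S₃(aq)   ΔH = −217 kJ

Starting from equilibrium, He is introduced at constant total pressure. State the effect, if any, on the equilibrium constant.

The equilibrium constant depends only on temperature. This perturbation may move the position of equilibrium, but since T is unchanged, K itself is unchanged.

unchanged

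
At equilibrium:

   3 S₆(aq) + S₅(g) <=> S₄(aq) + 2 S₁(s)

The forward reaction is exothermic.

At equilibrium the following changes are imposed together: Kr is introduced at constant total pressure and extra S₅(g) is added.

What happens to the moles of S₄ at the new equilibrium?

cannot be determined

Adding inert gas at constant total pressure expands the volume and lowers every reacting partial pressure. With Δn_gas = 0 − 1 = -1, Q moves away from K toward the side with fewer gas moles, so the system shifts toward the side with more gas moles — to the left.
Adding S₅ (g), a reactant, drives the reaction to the right.
The two effects oppose each other, so the net shift — and hence the change in S₄ — cannot be determined from the given information.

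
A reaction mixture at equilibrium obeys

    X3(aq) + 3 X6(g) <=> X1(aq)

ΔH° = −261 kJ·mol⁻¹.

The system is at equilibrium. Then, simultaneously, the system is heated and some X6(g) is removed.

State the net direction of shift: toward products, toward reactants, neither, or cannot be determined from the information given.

left

The forward reaction is exothermic. Raising T favours the endothermic direction — shift to the left.
Removing X6 (g), a reactant, drives the reaction to the left.
All effects act in the same direction — net shift to the left.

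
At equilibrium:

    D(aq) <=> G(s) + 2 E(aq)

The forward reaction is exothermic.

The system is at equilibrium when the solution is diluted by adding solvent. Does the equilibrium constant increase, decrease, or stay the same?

The equilibrium constant depends only on temperature. This perturbation may move the position of equilibrium, but since T is unchanged, K itself is unchanged.

unchanged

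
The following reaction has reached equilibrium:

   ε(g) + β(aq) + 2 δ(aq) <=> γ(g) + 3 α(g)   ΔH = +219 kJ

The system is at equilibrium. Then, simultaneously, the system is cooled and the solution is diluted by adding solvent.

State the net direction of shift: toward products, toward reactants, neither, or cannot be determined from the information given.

The forward reaction is endothermic. Lowering T favours the exothermic direction — shift to the left.
Dilution lowers every aqueous concentration by the same factor. Δn_aq = 0 − 3 = -3, so the system shifts toward the side with more dissolved moles — to the left.
All effects act in the same direction — net shift to the left.

left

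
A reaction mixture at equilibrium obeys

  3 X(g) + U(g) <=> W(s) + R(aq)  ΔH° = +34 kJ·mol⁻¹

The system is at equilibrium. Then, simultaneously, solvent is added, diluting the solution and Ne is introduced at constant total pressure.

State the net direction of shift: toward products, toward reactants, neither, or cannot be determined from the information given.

Dilution lowers every aqueous concentration by the same factor. Δn_aq = 1 − 0 = +1, so the system shifts toward the side with more dissolved moles — to the right.
Adding inert gas at constant total pressure expands the volume and lowers every reacting partial pressure. With Δn_gas = 0 − 4 = -4, Q moves away from K toward the side with fewer gas moles, so the system shifts toward the side with more gas moles — to the left.
The individual effects push in opposite directions; without quantitative information the net direction cannot be determined.

cannot be determined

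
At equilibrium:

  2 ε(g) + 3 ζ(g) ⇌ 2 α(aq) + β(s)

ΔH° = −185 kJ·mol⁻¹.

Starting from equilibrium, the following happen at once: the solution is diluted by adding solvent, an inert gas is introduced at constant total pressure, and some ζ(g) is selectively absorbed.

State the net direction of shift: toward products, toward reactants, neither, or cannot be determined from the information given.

Dilution lowers every aqueous concentration by the same factor. Δn_aq = 2 − 0 = +2, so the system shifts toward the side with more dissolved moles — to the right.
Adding inert gas at constant total pressure expands the volume and lowers every reacting partial pressure. With Δn_gas = 0 − 5 = -5, Q moves away from K toward the side with fewer gas moles, so the system shifts toward the side with more gas moles — to the left.
Removing ζ (g), a reactant, drives the reaction to the left.
The individual effects push in opposite directions; without quantitative information the net direction cannot be determined.

cannot be determined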